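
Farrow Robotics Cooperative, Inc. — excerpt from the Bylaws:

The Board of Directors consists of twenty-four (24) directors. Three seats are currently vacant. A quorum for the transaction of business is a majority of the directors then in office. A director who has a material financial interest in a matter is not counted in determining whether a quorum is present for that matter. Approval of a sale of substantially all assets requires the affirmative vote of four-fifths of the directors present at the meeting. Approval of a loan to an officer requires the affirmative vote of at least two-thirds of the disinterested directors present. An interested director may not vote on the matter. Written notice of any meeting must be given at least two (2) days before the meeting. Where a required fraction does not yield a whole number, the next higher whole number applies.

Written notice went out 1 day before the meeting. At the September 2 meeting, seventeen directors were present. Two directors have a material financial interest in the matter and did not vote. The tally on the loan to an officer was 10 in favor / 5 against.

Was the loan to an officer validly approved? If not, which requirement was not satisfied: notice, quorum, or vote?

Invalid — notice requirement not satisfied.

Notice: 1 day given; 2 required (1 < 2). Not satisfied.
Quorum: 17 present, but the 2 interested directors do not count, leaving 15. Quorum is 11. Satisfied.
Vote: the loan to an officer requires two-thirds of the disinterested directors present (17 − 2 = 15). 2/3 of 15 = 10, so 10 affirmative votes are needed; 10 voted in favor. Satisfied.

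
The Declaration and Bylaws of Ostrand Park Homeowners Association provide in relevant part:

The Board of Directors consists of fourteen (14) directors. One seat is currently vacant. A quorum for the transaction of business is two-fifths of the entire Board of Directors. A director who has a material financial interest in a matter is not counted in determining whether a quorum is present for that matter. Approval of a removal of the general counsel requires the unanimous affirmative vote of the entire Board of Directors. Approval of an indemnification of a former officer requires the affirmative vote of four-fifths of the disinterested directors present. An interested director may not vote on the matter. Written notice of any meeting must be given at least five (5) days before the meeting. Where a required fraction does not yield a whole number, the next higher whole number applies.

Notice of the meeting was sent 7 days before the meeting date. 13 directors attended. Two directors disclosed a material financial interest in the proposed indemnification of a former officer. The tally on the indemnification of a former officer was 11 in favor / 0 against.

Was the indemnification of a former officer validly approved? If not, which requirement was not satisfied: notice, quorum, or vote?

Valid — all requirements satisfied.

Notice: 7 days given; 5 required (7 ≥ 5). Satisfied.
Quorum: 13 present, but the 2 interested directors do not count, leaving 11. Quorum is 6. Satisfied.
Vote: the indemnification of a former officer requires four-fifths of the disinterested directors present (13 − 2 = 11). 4/5 of 11 = 8.80, rounded up to 9, so 9 affirmative votes are needed; 11 voted in favor. Satisfied.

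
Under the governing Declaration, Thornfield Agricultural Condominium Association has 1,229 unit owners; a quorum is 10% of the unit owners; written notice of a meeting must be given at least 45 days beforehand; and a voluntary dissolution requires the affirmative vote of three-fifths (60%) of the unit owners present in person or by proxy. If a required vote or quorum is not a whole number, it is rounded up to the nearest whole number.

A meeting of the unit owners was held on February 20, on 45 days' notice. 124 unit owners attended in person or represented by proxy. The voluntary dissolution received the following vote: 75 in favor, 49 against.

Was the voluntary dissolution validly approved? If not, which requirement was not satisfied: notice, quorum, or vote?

Notice: 45 days given; 45 required. Satisfied.
Quorum: 10% of 1,229 = 122.90, rounded up to 123; 124 present. Satisfied.
Vote: requires three-fifths of those present (124); 3/5 of 124 = 74.40, rounded up to 75, so 75 needed; 75 in favor. Satisfied.

Valid — all requirements satisfied.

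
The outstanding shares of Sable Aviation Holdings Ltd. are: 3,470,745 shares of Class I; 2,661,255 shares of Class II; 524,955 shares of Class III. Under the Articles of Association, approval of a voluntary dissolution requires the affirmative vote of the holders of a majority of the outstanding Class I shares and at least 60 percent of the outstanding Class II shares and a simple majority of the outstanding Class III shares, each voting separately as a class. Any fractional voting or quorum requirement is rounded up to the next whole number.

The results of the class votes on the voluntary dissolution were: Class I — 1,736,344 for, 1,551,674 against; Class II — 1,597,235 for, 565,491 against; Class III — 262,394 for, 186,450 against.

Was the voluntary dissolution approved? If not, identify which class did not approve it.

Not approved — the Class III shares did not give the required vote.

Class I: a majority of 3470745 is 1735373; 1,735,373 required, 1,736,344 in favor — approved.
Class II: 3/5 of 2661255 = 1596753; 1,596,753 required, 1,597,235 in favor — approved.
Class III: a majority of 524955 is 262478; 262,478 required, 262,394 in favor — not approved.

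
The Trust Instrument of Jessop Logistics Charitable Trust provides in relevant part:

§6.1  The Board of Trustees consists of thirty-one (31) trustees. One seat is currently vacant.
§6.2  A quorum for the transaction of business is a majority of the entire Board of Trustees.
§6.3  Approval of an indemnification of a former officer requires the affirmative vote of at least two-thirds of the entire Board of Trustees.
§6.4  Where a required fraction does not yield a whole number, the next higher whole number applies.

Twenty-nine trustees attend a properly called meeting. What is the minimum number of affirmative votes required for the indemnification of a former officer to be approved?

The indemnification of a former officer requires two-thirds of the entire Board of Trustees (31).
2/3 of 31 = 20.67, rounded up to 21.

21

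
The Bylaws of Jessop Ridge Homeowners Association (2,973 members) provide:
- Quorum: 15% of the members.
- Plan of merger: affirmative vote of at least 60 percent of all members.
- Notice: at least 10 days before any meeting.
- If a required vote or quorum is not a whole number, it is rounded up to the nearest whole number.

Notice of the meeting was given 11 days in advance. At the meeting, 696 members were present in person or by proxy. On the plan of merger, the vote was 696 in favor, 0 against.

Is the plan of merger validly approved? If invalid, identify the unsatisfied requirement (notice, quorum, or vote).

Invalid — vote requirement not satisfied.

Notice: 11 days given; 10 required. Satisfied.
Quorum: 15% of 2,973 = 445.95, rounded up to 446; 696 present. Satisfied.
Vote: requires three-fifths of all members (2,973); 3/5 of 2973 = 1783.80, rounded up to 1784, so 1,784 needed; 696 in favor. Not satisfied.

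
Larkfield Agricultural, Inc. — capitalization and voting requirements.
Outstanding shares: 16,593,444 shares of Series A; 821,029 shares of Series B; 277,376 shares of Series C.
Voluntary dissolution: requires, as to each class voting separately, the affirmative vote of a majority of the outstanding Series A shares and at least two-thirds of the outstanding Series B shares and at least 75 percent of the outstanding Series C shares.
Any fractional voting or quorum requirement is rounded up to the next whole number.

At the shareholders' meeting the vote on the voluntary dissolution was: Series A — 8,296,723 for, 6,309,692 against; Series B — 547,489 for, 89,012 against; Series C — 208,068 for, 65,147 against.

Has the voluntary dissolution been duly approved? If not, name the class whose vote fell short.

Series A: a majority of 16593444 is 8296723; 8,296,723 required, 8,296,723 in favor — approved.
Series B: 2/3 of 821029 = 547352.67, rounded up to 547353; 547,353 required, 547,489 in favor — approved.
Series C: 3/4 of 277376 = 208032; 208,032 required, 208,068 in favor — approved.

Approved — every class gave the required vote.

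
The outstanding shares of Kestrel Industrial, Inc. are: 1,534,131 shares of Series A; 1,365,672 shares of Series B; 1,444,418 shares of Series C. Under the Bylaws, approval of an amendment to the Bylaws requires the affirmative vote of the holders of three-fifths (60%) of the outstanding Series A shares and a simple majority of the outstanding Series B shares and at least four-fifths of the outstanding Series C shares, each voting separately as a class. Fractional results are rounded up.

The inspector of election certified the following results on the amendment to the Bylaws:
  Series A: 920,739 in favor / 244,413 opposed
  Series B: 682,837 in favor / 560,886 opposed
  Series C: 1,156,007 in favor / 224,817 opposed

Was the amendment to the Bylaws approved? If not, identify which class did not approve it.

Series A: 3/5 of 1534131 = 920478.60, rounded up to 920479; 920,479 required, 920,739 in favor — approved.
Series B: a majority of 1365672 is 682837; 682,837 required, 682,837 in favor — approved.
Series C: 4/5 of 1444418 = 1155534.40, rounded up to 1155535; 1,155,535 required, 1,156,007 in favor — approved.

Approved — every class gave the required vote.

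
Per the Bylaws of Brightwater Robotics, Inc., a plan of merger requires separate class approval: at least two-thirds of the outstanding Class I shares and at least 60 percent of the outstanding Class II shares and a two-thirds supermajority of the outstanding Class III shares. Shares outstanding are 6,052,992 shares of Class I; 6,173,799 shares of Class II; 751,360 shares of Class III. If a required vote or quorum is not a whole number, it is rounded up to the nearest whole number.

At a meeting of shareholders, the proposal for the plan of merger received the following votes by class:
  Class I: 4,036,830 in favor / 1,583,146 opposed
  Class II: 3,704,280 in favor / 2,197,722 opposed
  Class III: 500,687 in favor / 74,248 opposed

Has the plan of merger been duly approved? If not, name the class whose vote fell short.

Class I: 2/3 of 6052992 = 4035328; 4,035,328 required, 4,036,830 in favor — approved.
Class II: 3/5 of 6173799 = 3704279.40, rounded up to 3704280; 3,704,280 required, 3,704,280 in favor — approved.
Class III: 2/3 of 751360 = 500906.67, rounded up to 500907; 500,907 required, 500,687 in favor — not approved.

Not approved — the Class III shares did not give the required vote.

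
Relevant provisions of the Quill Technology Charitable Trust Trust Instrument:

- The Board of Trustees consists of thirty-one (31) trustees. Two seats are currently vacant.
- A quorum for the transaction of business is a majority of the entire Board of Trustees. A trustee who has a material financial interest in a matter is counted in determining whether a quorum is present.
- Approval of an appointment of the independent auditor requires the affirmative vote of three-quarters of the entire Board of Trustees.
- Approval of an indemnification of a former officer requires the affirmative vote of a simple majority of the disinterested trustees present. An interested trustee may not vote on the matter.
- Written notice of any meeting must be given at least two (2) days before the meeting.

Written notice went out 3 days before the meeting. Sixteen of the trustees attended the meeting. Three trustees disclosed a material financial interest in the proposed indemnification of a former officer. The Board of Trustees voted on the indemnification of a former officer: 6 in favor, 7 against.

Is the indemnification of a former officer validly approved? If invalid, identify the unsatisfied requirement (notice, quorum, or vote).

Invalid — vote requirement not satisfied.

Notice: 3 days given; 2 required (3 ≥ 2). Satisfied.
Quorum: 16 present (interested trustees count toward quorum); quorum is 16. Satisfied.
Vote: the indemnification of a former officer requires a majority of the disinterested trustees present (16 − 3 = 13). A majority of 13 is 7, so 7 affirmative votes are needed; 6 voted in favor. Not satisfied.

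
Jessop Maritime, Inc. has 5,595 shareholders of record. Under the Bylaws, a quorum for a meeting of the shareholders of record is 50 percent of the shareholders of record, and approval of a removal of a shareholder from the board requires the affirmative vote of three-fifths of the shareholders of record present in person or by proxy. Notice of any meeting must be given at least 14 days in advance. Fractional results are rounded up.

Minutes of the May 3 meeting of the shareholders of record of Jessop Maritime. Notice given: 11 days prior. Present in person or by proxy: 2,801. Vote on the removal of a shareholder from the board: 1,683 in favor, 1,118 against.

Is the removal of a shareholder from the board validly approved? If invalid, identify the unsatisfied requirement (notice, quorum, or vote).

Invalid — notice requirement not satisfied.

Notice: 11 days given; 14 required. Not satisfied.
Quorum: 50% of 5,595 = 2,797.50, rounded up to 2,798; 2,801 present. Satisfied.
Vote: requires three-fifths of those present (2,801); 3/5 of 2801 = 1680.60, rounded up to 1681, so 1,681 needed; 1,683 in favor. Satisfied.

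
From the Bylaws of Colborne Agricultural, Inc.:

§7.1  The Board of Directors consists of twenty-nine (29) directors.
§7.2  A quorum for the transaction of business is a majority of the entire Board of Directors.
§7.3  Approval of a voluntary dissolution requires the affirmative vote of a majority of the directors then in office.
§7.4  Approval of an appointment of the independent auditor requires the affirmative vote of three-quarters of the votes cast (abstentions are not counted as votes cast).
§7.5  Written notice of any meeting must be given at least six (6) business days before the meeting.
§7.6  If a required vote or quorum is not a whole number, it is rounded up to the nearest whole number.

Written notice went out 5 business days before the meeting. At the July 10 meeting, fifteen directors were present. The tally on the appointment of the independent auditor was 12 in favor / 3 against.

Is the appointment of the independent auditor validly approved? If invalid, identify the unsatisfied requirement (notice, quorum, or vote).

Invalid — notice requirement not satisfied.

Notice: 5 business days given; 6 required (5 < 6). Not satisfied.
Quorum: 15 present; quorum is 15. Satisfied.
Vote: the appointment of the independent auditor requires three-fourths of the votes cast (15). 3/4 of 15 = 11.25, rounded up to 12, so 12 affirmative votes are needed; 12 voted in favor. Satisfied.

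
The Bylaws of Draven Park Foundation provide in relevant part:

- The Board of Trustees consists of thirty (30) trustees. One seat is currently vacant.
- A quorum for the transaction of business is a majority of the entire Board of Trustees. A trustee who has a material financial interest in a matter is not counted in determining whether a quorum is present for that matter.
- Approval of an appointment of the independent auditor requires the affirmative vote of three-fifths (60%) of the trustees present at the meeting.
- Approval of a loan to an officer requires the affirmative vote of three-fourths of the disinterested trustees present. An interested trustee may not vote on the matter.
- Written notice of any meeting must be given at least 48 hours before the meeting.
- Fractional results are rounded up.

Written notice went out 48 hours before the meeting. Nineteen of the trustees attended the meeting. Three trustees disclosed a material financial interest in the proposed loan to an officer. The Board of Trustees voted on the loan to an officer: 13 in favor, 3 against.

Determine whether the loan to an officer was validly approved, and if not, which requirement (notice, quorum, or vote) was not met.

Notice: 48 hours given; 48 required (48 ≥ 48). Satisfied.
Quorum: 19 present, but the 3 interested trustees do not count, leaving 16. Quorum is 16. Satisfied.
Vote: the loan to an officer requires three-fourths of the disinterested trustees present (19 − 3 = 16). 3/4 of 16 = 12, so 12 affirmative votes are needed; 13 voted in favor. Satisfied.

Valid — all requirements satisfied.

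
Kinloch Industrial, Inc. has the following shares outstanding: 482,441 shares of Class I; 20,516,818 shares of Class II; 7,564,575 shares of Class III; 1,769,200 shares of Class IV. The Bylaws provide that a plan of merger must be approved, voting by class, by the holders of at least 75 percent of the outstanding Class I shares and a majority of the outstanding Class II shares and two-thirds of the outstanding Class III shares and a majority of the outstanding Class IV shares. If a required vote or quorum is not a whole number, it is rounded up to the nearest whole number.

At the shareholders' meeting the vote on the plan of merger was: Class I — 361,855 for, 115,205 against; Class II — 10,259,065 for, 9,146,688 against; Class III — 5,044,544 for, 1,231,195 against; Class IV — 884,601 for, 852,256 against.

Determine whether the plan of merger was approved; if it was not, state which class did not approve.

Class I: 3/4 of 482441 = 361830.75, rounded up to 361831; 361,831 required, 361,855 in favor — approved.
Class II: a majority of 20516818 is 10258410; 10,258,410 required, 10,259,065 in favor — approved.
Class III: 2/3 of 7564575 = 5043050; 5,043,050 required, 5,044,544 in favor — approved.
Class IV: a majority of 1769200 is 884601; 884,601 required, 884,601 in favor — approved.

Approved — every class gave the required vote.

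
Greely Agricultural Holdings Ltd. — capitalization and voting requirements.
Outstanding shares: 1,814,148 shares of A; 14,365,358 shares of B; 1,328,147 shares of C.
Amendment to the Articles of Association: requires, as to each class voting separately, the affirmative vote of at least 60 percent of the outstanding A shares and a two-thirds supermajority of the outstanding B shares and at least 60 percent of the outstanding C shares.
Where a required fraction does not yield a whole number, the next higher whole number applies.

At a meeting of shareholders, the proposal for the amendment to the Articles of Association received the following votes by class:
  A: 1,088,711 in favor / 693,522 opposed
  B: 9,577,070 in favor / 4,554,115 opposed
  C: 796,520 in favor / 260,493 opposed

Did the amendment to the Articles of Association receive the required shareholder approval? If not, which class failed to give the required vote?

A: 3/5 of 1814148 = 1088488.80, rounded up to 1088489; 1,088,489 required, 1,088,711 in favor — approved.
B: 2/3 of 14365358 = 9576905.33, rounded up to 9576906; 9,576,906 required, 9,577,070 in favor — approved.
C: 3/5 of 1328147 = 796888.20, rounded up to 796889; 796,889 required, 796,520 in favor — not approved.

Not approved — the C shares did not give the required vote.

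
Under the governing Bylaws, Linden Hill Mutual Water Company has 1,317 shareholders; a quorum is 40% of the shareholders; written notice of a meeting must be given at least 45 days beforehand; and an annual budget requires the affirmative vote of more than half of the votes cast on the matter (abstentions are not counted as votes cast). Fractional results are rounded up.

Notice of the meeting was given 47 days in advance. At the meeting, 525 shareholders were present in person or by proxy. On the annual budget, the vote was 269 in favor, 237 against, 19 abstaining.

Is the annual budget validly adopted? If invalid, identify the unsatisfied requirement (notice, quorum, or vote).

Invalid — quorum requirement not satisfied.

Notice: 47 days given; 45 required. Satisfied.
Quorum: 40% of 1,317 = 526.80, rounded up to 527; 525 present. Not satisfied.
Vote: requires a majority of the votes cast (525 − 19 abstaining = 506); a majority of 506 is 254, so 254 needed; 269 in favor. Satisfied.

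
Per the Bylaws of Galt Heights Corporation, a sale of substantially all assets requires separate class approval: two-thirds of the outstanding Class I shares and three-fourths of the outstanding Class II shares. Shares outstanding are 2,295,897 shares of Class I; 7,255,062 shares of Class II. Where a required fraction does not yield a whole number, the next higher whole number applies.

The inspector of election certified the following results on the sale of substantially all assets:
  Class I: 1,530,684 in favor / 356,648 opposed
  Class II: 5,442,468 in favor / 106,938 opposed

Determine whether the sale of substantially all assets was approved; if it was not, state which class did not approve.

Class I: 2/3 of 2295897 = 1530598; 1,530,598 required, 1,530,684 in favor — approved.
Class II: 3/4 of 7255062 = 5441296.50, rounded up to 5441297; 5,441,297 required, 5,442,468 in favor — approved.

Approved — every class gave the required vote.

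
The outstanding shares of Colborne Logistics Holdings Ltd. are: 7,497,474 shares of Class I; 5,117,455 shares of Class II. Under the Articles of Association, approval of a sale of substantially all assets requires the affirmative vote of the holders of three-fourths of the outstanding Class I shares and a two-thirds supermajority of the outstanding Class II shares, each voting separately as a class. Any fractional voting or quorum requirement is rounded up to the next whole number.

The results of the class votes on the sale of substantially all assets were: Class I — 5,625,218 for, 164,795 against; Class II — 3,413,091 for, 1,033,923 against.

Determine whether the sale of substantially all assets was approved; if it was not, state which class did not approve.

Approved — every class gave the required vote.

Class I: 3/4 of 7497474 = 5623105.50, rounded up to 5623106; 5,623,106 required, 5,625,218 in favor — approved.
Class II: 2/3 of 5117455 = 3411636.67, rounded up to 3411637; 3,411,637 required, 3,413,091 in favor — approved.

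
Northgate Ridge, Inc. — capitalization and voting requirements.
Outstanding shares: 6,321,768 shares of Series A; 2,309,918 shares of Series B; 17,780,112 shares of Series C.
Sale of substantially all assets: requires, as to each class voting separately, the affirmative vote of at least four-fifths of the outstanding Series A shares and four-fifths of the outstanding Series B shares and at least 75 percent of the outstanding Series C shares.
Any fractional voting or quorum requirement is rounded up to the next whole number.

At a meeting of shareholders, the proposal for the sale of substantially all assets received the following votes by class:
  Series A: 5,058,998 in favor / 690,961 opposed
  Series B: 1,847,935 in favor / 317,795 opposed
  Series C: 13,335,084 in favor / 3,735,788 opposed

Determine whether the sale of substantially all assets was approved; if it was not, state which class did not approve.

Approved — every class gave the required vote.

Series A: 4/5 of 6321768 = 5057414.40, rounded up to 5057415; 5,057,415 required, 5,058,998 in favor — approved.
Series B: 4/5 of 2309918 = 1847934.40, rounded up to 1847935; 1,847,935 required, 1,847,935 in favor — approved.
Series C: 3/4 of 17780112 = 13335084; 13,335,084 required, 13,335,084 in favor — approved.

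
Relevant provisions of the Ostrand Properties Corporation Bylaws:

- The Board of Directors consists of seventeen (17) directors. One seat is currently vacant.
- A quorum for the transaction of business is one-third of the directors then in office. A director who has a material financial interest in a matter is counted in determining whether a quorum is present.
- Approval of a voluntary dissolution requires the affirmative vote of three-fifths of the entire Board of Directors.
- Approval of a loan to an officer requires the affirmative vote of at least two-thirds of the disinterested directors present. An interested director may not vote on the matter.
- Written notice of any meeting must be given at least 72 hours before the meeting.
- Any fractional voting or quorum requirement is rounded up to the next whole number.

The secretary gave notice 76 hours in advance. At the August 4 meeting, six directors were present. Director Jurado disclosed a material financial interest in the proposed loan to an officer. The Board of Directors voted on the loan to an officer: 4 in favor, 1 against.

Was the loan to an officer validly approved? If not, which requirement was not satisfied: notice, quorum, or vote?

Valid — all requirements satisfied.

Notice: 76 hours given; 72 required (76 ≥ 72). Satisfied.
Quorum: 6 present (interested directors count toward quorum); quorum is 6. Satisfied.
Vote: the loan to an officer requires two-thirds of the disinterested directors present (6 − 1 = 5). 2/3 of 5 = 3.33, rounded up to 4, so 4 affirmative votes are needed; 4 voted in favor. Satisfied.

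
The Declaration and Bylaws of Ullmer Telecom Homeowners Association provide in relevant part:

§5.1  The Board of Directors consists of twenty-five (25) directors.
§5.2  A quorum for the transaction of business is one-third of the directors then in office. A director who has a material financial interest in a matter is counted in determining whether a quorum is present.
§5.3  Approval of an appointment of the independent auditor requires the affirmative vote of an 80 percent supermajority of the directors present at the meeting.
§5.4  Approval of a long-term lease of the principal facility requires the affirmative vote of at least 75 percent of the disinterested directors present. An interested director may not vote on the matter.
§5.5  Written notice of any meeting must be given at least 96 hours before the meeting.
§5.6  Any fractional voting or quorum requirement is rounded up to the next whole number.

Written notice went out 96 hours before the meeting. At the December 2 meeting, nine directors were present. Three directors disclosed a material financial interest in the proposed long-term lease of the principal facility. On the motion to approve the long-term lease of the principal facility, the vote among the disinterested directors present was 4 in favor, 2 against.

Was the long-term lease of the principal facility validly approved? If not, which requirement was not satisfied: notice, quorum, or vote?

Notice: 96 hours given; 96 required (96 ≥ 96). Satisfied.
Quorum: 9 present (interested directors count toward quorum); quorum is 9. Satisfied.
Vote: the long-term lease of the principal facility requires three-fourths of the disinterested directors present (9 − 3 = 6). 3/4 of 6 = 4.50, rounded up to 5, so 5 affirmative votes are needed; 4 voted in favor. Not satisfied.

Invalid — vote requirement not satisfied.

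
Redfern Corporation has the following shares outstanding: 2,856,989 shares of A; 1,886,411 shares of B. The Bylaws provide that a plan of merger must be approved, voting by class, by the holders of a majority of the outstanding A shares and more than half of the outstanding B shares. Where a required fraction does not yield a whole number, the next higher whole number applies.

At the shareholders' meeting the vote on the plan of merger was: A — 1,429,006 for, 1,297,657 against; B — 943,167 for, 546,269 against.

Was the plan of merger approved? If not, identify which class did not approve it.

Not approved — the B shares did not give the required vote.

A: a majority of 2856989 is 1428495; 1,428,495 required, 1,429,006 in favor — approved.
B: a majority of 1886411 is 943206; 943,206 required, 943,167 in favor — not approved.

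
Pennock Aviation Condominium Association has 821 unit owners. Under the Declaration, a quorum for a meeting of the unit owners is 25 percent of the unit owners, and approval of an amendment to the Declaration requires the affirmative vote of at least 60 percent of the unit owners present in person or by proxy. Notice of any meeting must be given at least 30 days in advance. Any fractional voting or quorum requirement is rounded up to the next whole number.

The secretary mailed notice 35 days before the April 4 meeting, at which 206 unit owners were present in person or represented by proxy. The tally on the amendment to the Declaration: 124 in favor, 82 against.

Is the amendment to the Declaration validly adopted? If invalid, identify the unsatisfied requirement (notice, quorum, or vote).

Valid — all requirements satisfied.

Notice: 35 days given; 30 required. Satisfied.
Quorum: 25% of 821 = 205.25, rounded up to 206; 206 present. Satisfied.
Vote: requires three-fifths of those present (206); 3/5 of 206 = 123.60, rounded up to 124, so 124 needed; 124 in favor. Satisfied.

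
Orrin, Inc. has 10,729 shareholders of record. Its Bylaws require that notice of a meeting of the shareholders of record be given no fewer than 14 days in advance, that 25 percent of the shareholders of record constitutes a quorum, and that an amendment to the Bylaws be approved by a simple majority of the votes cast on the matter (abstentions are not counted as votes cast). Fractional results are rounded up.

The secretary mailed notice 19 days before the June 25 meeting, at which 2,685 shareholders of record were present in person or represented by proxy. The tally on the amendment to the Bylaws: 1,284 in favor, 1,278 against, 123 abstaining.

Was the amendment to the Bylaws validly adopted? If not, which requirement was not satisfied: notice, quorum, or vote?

Valid — all requirements satisfied.

Notice: 19 days given; 14 required. Satisfied.
Quorum: 25% of 10,729 = 2,682.25, rounded up to 2,683; 2,685 present. Satisfied.
Vote: requires a majority of the votes cast (2,685 − 123 abstaining = 2,562); a majority of 2562 is 1282, so 1,282 needed; 1,284 in favor. Satisfied.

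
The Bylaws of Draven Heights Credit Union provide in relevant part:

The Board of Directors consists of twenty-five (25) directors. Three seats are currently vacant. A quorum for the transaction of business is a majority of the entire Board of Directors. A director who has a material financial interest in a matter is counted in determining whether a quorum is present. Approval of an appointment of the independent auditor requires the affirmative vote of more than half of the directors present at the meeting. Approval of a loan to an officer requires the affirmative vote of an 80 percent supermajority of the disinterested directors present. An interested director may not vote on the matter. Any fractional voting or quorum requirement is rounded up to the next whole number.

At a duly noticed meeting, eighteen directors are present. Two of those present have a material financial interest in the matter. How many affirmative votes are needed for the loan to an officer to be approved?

13

The loan to an officer requires four-fifths of the disinterested directors present (18 − 2 = 16).
4/5 of 16 = 12.80, rounded up to 13.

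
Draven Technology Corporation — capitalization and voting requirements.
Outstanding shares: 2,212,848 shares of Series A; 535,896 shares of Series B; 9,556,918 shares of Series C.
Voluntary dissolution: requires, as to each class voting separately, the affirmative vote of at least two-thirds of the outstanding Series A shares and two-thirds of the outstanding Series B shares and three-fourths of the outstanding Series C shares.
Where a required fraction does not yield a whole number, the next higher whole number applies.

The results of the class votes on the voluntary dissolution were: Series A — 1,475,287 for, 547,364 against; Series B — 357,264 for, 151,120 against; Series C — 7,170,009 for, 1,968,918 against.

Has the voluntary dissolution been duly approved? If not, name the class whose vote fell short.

Series A: 2/3 of 2212848 = 1475232; 1,475,232 required, 1,475,287 in favor — approved.
Series B: 2/3 of 535896 = 357264; 357,264 required, 357,264 in favor — approved.
Series C: 3/4 of 9556918 = 7167688.50, rounded up to 7167689; 7,167,689 required, 7,170,009 in favor — approved.

Approved — every class gave the required vote.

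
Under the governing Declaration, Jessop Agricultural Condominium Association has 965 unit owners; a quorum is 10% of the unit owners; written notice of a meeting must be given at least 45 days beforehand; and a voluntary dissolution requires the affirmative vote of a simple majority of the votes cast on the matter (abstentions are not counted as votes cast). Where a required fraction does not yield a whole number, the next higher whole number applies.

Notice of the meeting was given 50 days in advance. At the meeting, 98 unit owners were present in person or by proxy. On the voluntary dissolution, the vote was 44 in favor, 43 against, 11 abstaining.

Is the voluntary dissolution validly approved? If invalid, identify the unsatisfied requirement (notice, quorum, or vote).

Notice: 50 days given; 45 required. Satisfied.
Quorum: 10% of 965 = 96.50, rounded up to 97; 98 present. Satisfied.
Vote: requires a majority of the votes cast (98 − 11 abstaining = 87); a majority of 87 is 44, so 44 needed; 44 in favor. Satisfied.

Valid — all requirements satisfied.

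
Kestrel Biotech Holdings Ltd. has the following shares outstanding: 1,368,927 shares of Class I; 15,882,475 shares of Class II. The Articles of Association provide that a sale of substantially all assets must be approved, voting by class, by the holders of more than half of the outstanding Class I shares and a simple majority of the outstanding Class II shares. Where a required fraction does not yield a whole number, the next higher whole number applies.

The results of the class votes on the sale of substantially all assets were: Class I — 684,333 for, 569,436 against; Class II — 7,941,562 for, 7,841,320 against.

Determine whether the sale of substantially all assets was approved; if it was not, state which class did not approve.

Not approved — the Class I shares did not give the required vote.

Class I: a majority of 1368927 is 684464; 684,464 required, 684,333 in favor — not approved.
Class II: a majority of 15882475 is 7941238; 7,941,238 required, 7,941,562 in favor — approved.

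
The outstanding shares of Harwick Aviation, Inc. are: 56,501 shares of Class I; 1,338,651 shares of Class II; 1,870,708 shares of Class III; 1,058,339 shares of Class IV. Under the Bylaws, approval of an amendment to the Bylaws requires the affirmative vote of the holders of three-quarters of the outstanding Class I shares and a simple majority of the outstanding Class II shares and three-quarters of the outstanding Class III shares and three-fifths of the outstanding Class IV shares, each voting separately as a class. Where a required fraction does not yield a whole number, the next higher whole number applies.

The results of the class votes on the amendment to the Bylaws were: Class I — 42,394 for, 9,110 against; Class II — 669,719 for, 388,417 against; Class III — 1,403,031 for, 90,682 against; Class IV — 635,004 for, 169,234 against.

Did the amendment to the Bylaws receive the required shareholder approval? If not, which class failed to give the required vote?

Class I: 3/4 of 56501 = 42375.75, rounded up to 42376; 42,376 required, 42,394 in favor — approved.
Class II: a majority of 1338651 is 669326; 669,326 required, 669,719 in favor — approved.
Class III: 3/4 of 1870708 = 1403031; 1,403,031 required, 1,403,031 in favor — approved.
Class IV: 3/5 of 1058339 = 635003.40, rounded up to 635004; 635,004 required, 635,004 in favor — approved.

Approved — every class gave the required vote.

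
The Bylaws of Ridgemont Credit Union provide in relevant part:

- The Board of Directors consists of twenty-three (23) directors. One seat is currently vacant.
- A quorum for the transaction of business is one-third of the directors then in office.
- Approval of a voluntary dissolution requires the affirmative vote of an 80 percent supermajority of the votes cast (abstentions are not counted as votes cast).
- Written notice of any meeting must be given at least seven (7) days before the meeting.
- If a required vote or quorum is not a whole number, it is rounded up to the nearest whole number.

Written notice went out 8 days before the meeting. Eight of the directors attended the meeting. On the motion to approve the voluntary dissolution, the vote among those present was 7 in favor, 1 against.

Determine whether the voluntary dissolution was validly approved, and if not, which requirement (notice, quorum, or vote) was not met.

Valid — all requirements satisfied.

Notice: 8 days given; 7 required (8 ≥ 7). Satisfied.
Quorum: 8 present; quorum is 8. Satisfied.
Vote: the voluntary dissolution requires four-fifths of the votes cast (8). 4/5 of 8 = 6.40, rounded up to 7, so 7 affirmative votes are needed; 7 voted in favor. Satisfied.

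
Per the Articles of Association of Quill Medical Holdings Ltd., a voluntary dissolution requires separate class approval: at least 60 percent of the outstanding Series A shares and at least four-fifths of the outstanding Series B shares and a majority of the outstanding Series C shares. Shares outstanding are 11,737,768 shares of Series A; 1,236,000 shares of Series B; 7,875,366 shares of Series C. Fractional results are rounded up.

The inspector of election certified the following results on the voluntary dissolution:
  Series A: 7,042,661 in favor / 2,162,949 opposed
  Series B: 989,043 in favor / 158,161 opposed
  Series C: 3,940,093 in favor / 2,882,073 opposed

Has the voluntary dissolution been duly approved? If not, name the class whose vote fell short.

Approved — every class gave the required vote.

Series A: 3/5 of 11737768 = 7042660.80, rounded up to 7042661; 7,042,661 required, 7,042,661 in favor — approved.
Series B: 4/5 of 1236000 = 988800; 988,800 required, 989,043 in favor — approved.
Series C: a majority of 7875366 is 3937684; 3,937,684 required, 3,940,093 in favor — approved.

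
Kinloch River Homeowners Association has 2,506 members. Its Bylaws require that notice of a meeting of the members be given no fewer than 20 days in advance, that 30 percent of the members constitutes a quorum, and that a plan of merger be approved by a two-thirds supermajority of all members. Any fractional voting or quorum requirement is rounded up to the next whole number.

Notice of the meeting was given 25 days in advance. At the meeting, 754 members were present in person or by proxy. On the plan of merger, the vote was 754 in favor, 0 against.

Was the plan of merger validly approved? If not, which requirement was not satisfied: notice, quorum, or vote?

Invalid — vote requirement not satisfied.

Notice: 25 days given; 20 required. Satisfied.
Quorum: 30% of 2,506 = 751.80, rounded up to 752; 754 present. Satisfied.
Vote: requires two-thirds of all members (2,506); 2/3 of 2506 = 1670.67, rounded up to 1671, so 1,671 needed; 754 in favor. Not satisfied.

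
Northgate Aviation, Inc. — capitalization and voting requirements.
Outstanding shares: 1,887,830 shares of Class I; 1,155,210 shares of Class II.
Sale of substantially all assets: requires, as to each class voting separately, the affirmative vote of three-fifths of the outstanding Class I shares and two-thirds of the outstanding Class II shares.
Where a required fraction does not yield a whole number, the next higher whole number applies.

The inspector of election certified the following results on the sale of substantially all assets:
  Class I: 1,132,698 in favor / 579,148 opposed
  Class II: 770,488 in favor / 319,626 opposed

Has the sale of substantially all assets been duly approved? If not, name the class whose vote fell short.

Approved — every class gave the required vote.

Class I: 3/5 of 1887830 = 1132698; 1,132,698 required, 1,132,698 in favor — approved.
Class II: 2/3 of 1155210 = 770140; 770,140 required, 770,488 in favor — approved.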